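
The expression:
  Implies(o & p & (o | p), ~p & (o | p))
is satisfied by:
  {p: False, o: False}
  {o: True, p: False}
  {p: True, o: False}


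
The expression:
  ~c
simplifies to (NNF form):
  ~c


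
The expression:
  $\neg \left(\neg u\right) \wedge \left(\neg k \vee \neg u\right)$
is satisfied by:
  {u: True, k: False}


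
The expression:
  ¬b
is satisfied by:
  {b: False}


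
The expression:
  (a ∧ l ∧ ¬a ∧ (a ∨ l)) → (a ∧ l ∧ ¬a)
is always true.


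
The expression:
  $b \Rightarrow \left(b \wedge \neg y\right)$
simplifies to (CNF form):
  $\neg b \vee \neg y$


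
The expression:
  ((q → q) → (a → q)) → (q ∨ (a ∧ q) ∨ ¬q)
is always true.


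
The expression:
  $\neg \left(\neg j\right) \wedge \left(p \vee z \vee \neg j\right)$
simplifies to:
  $j \wedge \left(p \vee z\right)$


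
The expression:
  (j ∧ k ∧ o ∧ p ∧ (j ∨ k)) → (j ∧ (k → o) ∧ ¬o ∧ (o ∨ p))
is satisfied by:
  {p: False, k: False, o: False, j: False}
  {j: True, p: False, k: False, o: False}
  {o: True, p: False, k: False, j: False}
  {j: True, o: True, p: False, k: False}
  {k: True, j: False, p: False, o: False}
  {j: True, k: True, p: False, o: False}
  {o: True, k: True, j: False, p: False}
  {j: True, o: True, k: True, p: False}
  {p: True, o: False, k: False, j: False}
  {j: True, p: True, o: False, k: False}
  {o: True, p: True, j: False, k: False}
  {j: True, o: True, p: True, k: False}
  {k: True, p: True, o: False, j: False}
  {j: True, k: True, p: True, o: False}
  {o: True, k: True, p: True, j: False}


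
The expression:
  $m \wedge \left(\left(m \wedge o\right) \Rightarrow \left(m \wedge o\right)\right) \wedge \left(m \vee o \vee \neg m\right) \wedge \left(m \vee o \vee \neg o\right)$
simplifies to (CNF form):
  $m$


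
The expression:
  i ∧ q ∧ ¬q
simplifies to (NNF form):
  False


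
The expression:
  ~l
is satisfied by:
  {l: False}


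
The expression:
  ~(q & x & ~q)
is always true.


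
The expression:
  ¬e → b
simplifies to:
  b ∨ e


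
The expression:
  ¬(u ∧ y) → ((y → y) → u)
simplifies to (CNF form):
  u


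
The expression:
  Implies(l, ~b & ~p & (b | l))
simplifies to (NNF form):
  ~l | (~b & ~p)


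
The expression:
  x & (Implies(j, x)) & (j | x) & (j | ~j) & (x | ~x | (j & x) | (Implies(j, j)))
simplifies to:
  x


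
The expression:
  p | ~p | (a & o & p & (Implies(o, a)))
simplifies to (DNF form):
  True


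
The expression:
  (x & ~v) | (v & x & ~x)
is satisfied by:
  {x: True, v: False}


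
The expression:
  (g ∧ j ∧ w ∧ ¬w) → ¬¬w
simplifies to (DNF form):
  True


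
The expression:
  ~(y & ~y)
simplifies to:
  True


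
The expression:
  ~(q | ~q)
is never true.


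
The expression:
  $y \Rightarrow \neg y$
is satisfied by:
  {y: False}


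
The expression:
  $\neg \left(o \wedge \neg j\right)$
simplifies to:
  $j \vee \neg o$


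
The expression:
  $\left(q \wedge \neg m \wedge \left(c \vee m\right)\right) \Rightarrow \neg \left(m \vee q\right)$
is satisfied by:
  {m: True, c: False, q: False}
  {c: False, q: False, m: False}
  {q: True, m: True, c: False}
  {q: True, c: False, m: False}
  {m: True, c: True, q: False}
  {c: True, m: False, q: False}
  {q: True, c: True, m: True}


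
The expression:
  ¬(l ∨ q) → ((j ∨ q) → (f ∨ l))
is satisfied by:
  {q: True, l: True, f: True, j: False}
  {q: True, l: True, f: False, j: False}
  {q: True, f: True, l: False, j: False}
  {q: True, f: False, l: False, j: False}
  {l: True, f: True, q: False, j: False}
  {l: True, f: False, q: False, j: False}
  {f: True, q: False, l: False, j: False}
  {f: False, q: False, l: False, j: False}
  {j: True, q: True, l: True, f: True}
  {j: True, q: True, l: True, f: False}
  {j: True, q: True, f: True, l: False}
  {j: True, q: True, f: False, l: False}
  {j: True, l: True, f: True, q: False}
  {j: True, l: True, f: False, q: False}
  {j: True, f: True, l: False, q: False}


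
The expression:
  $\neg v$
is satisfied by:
  {v: False}


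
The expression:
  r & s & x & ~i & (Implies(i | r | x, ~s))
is never true.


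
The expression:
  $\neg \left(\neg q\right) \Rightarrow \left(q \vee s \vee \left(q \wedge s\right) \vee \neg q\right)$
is always true.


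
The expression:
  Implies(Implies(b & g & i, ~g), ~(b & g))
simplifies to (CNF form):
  i | ~b | ~g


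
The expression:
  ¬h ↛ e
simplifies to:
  e ∨ ¬h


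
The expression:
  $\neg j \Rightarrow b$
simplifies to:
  $b \vee j$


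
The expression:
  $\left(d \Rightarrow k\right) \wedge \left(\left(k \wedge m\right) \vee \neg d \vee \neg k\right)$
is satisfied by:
  {m: True, k: True, d: False}
  {m: True, k: False, d: False}
  {k: True, m: False, d: False}
  {m: False, k: False, d: False}
  {d: True, m: True, k: True}


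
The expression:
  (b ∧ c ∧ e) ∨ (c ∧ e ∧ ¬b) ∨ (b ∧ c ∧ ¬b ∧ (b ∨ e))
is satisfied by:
  {c: True, e: True}


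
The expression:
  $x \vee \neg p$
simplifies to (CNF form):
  $x \vee \neg p$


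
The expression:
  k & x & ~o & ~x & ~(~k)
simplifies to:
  False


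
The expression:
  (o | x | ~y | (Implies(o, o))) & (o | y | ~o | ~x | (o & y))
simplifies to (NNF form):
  True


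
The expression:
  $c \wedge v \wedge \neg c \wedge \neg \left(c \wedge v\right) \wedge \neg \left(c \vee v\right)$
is never true.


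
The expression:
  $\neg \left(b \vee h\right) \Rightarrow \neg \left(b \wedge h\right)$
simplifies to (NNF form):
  $\text{True}$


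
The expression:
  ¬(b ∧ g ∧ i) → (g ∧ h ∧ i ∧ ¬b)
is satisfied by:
  {i: True, g: True, b: True, h: True}
  {i: True, g: True, b: True, h: False}
  {i: True, g: True, h: True, b: False}


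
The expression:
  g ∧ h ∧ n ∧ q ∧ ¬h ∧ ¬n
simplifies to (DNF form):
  False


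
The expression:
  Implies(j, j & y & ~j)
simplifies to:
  ~j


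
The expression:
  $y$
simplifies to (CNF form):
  $y$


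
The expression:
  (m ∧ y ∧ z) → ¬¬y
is always true.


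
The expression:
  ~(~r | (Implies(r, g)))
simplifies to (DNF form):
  r & ~g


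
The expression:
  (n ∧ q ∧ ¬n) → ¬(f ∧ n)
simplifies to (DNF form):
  True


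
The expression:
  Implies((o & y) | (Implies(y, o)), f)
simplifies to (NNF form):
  f | (y & ~o)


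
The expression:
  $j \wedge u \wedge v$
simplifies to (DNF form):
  $j \wedge u \wedge v$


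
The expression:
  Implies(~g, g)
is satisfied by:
  {g: True}


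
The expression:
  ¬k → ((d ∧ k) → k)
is always true.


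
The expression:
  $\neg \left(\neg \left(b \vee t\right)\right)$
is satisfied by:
  {b: True, t: True}
  {b: True, t: False}
  {t: True, b: False}


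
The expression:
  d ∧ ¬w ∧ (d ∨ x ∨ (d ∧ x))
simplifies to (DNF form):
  d ∧ ¬w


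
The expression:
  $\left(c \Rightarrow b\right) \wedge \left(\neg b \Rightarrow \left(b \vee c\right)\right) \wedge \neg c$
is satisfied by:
  {b: True, c: False}


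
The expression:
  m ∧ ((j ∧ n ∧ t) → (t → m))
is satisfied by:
  {m: True}


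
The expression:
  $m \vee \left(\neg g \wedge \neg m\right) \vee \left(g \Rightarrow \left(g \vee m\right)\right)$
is always true.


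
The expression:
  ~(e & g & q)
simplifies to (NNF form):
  ~e | ~g | ~q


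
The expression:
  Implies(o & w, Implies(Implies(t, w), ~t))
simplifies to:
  ~o | ~t | ~w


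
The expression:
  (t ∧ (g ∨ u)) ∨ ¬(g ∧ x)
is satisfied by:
  {t: True, g: False, x: False}
  {g: False, x: False, t: False}
  {x: True, t: True, g: False}
  {x: True, g: False, t: False}
  {t: True, g: True, x: False}
  {g: True, t: False, x: False}
  {x: True, g: True, t: True}


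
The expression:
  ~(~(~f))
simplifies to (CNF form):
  ~f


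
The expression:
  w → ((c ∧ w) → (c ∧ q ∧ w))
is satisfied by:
  {q: True, w: False, c: False}
  {w: False, c: False, q: False}
  {q: True, c: True, w: False}
  {c: True, w: False, q: False}
  {q: True, w: True, c: False}
  {w: True, q: False, c: False}
  {q: True, c: True, w: True}


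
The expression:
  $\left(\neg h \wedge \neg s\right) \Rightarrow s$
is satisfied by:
  {s: True, h: True}
  {s: True, h: False}
  {h: True, s: False}


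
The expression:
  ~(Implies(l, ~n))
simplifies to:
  l & n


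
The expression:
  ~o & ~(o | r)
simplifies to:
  ~o & ~r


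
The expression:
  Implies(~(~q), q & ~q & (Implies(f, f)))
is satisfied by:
  {q: False}


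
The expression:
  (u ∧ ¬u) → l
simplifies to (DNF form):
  True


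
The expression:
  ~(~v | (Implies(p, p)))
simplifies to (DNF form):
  False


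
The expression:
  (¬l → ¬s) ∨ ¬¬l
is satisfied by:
  {l: True, s: False}
  {s: False, l: False}
  {s: True, l: True}


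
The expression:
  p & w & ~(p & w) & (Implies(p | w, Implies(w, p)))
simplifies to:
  False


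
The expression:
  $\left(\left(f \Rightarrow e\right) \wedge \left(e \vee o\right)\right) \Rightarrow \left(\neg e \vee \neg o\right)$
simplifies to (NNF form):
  $\neg e \vee \neg o$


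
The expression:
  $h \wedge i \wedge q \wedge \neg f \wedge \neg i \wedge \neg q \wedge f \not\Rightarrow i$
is never true.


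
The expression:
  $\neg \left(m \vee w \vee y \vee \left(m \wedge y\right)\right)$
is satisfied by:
  {y: False, w: False, m: False}


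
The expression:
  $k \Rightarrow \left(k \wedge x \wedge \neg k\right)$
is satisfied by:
  {k: False}


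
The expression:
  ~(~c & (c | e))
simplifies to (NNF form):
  c | ~e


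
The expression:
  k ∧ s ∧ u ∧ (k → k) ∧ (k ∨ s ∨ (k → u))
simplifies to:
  k ∧ s ∧ u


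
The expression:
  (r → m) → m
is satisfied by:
  {r: True, m: True}
  {r: True, m: False}
  {m: True, r: False}


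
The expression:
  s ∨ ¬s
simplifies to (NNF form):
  True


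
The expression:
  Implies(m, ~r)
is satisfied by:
  {m: False, r: False}
  {r: True, m: False}
  {m: True, r: False}


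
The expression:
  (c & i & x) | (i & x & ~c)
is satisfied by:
  {i: True, x: True}


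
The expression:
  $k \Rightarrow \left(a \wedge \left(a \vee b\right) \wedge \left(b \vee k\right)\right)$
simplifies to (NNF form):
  $a \vee \neg k$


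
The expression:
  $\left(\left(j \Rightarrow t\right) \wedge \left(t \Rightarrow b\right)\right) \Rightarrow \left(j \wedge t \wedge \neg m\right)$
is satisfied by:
  {j: True, b: False, m: False, t: False}
  {t: True, j: True, b: False, m: False}
  {j: True, m: True, b: False, t: False}
  {t: True, j: True, m: True, b: False}
  {j: True, b: True, m: False, t: False}
  {j: True, t: True, b: True, m: False}
  {j: True, m: True, b: True, t: False}
  {t: True, b: False, m: False, j: False}
  {m: True, t: True, b: False, j: False}


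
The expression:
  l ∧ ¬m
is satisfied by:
  {l: True, m: False}


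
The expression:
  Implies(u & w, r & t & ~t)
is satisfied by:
  {w: False, u: False}
  {u: True, w: False}
  {w: True, u: False}


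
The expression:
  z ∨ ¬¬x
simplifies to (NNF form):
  x ∨ z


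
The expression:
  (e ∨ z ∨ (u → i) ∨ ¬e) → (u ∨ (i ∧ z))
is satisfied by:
  {i: True, u: True, z: True}
  {i: True, u: True, z: False}
  {u: True, z: True, i: False}
  {u: True, z: False, i: False}
  {i: True, z: True, u: False}


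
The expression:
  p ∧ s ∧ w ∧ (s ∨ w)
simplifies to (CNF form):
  p ∧ s ∧ w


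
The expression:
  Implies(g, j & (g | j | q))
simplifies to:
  j | ~g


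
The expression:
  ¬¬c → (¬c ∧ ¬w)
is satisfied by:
  {c: False}


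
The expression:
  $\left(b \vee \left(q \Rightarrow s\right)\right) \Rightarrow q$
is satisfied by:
  {q: True}


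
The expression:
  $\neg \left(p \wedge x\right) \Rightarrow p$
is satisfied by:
  {p: True}


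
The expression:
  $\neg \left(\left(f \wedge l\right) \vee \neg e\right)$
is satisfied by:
  {e: True, l: False, f: False}
  {e: True, f: True, l: False}
  {e: True, l: True, f: False}


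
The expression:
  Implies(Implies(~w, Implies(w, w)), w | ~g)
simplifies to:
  w | ~g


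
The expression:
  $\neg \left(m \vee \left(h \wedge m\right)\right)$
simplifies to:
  $\neg m$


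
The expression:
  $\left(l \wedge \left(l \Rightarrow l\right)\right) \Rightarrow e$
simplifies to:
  $e \vee \neg l$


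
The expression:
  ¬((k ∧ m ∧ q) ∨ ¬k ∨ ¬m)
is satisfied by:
  {k: True, m: True, q: False}


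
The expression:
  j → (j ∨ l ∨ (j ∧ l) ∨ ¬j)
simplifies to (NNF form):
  True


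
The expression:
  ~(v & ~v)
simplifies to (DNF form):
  True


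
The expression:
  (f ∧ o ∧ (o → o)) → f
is always true.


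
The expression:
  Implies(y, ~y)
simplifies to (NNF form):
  ~y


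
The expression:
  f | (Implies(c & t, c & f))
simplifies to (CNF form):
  f | ~c | ~t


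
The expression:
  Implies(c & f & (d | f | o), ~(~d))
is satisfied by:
  {d: True, c: False, f: False}
  {c: False, f: False, d: False}
  {f: True, d: True, c: False}
  {f: True, c: False, d: False}
  {d: True, c: True, f: False}
  {c: True, d: False, f: False}
  {f: True, c: True, d: True}


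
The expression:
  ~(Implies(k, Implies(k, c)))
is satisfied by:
  {k: True, c: False}


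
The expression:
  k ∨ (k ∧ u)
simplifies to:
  k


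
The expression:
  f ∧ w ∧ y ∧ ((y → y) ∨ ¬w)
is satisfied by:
  {f: True, w: True, y: True}


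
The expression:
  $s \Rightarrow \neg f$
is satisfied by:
  {s: False, f: False}
  {f: True, s: False}
  {s: True, f: False}


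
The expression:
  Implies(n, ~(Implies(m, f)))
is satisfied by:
  {m: True, n: False, f: False}
  {m: False, n: False, f: False}
  {f: True, m: True, n: False}
  {f: True, m: False, n: False}
  {n: True, m: True, f: False}


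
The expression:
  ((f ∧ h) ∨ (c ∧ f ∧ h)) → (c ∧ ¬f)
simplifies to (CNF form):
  ¬f ∨ ¬h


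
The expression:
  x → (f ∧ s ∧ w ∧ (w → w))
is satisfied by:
  {f: True, w: True, s: True, x: False}
  {f: True, w: True, s: False, x: False}
  {f: True, s: True, w: False, x: False}
  {f: True, s: False, w: False, x: False}
  {w: True, s: True, f: False, x: False}
  {w: True, s: False, f: False, x: False}
  {s: True, f: False, w: False, x: False}
  {s: False, f: False, w: False, x: False}
  {x: True, f: True, w: True, s: True}


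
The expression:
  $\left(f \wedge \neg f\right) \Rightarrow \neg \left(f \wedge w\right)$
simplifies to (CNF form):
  $\text{True}$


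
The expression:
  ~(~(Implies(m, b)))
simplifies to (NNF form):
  b | ~m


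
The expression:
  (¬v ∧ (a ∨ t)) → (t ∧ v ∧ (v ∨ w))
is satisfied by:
  {v: True, a: False, t: False}
  {t: True, v: True, a: False}
  {v: True, a: True, t: False}
  {t: True, v: True, a: True}
  {t: False, a: False, v: False}


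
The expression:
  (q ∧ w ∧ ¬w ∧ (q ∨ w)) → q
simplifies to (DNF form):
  True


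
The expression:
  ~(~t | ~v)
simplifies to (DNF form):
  t & v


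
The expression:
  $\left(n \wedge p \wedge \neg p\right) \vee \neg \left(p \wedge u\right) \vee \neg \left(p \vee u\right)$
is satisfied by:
  {p: False, u: False}
  {u: True, p: False}
  {p: True, u: False}


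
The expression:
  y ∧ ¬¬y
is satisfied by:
  {y: True}


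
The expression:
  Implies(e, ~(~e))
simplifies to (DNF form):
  True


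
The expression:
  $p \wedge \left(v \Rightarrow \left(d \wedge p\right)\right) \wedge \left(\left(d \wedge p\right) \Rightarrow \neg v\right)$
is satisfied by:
  {p: True, v: False}


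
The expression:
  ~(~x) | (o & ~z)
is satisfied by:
  {x: True, o: True, z: False}
  {x: True, o: False, z: False}
  {x: True, z: True, o: True}
  {x: True, z: True, o: False}
  {o: True, z: False, x: False}


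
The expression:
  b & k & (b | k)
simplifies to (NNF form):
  b & k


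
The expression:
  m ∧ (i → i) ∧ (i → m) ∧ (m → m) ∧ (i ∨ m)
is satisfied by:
  {m: True}


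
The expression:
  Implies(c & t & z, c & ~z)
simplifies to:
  ~c | ~t | ~z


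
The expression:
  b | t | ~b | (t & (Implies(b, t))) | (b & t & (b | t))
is always true.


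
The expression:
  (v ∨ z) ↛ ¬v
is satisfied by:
  {v: True}


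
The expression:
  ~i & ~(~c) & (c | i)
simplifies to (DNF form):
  c & ~i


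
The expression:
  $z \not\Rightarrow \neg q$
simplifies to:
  $q \wedge z$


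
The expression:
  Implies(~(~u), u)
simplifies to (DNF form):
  True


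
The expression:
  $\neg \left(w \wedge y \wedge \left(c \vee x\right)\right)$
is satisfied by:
  {c: False, w: False, y: False, x: False}
  {x: True, c: False, w: False, y: False}
  {c: True, x: False, w: False, y: False}
  {x: True, c: True, w: False, y: False}
  {y: True, x: False, c: False, w: False}
  {x: True, y: True, c: False, w: False}
  {y: True, c: True, x: False, w: False}
  {x: True, y: True, c: True, w: False}
  {w: True, y: False, c: False, x: False}
  {w: True, x: True, y: False, c: False}
  {w: True, c: True, y: False, x: False}
  {x: True, w: True, c: True, y: False}
  {w: True, y: True, x: False, c: False}


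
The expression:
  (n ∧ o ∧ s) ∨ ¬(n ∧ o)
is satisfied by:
  {s: True, o: False, n: False}
  {s: False, o: False, n: False}
  {n: True, s: True, o: False}
  {n: True, s: False, o: False}
  {o: True, s: True, n: False}
  {o: True, s: False, n: False}
  {o: True, n: True, s: True}


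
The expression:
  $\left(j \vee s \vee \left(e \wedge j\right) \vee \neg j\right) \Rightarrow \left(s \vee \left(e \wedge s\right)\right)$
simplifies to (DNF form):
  $s$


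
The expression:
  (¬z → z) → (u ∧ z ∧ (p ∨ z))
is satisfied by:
  {u: True, z: False}
  {z: False, u: False}
  {z: True, u: True}


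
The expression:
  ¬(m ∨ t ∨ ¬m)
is never true.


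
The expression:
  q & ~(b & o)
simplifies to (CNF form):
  q & (~b | ~o)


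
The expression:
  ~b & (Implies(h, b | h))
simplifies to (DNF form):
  ~b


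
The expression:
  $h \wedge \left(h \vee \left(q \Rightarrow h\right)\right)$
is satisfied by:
  {h: True}


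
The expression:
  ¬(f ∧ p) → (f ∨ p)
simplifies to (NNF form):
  f ∨ p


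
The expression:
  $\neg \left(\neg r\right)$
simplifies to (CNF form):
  $r$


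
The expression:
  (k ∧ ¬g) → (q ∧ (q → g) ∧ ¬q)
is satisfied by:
  {g: True, k: False}
  {k: False, g: False}
  {k: True, g: True}


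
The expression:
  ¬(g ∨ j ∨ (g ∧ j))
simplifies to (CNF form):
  ¬g ∧ ¬j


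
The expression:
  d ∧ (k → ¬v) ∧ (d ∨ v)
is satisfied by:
  {d: True, k: False, v: False}
  {v: True, d: True, k: False}
  {k: True, d: True, v: False}


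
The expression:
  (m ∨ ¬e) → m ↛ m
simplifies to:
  e ∧ ¬m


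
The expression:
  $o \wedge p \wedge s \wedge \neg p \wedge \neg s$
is never true.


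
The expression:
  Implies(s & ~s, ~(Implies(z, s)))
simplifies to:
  True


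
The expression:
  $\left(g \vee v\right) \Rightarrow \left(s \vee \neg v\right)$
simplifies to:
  $s \vee \neg v$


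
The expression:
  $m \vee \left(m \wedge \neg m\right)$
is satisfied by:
  {m: True}


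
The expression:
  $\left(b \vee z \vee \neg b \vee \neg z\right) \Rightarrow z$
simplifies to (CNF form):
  $z$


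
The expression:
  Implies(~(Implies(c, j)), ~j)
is always true.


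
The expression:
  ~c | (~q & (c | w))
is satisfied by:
  {c: False, q: False}
  {q: True, c: False}
  {c: True, q: False}


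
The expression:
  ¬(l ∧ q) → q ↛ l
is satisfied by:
  {q: True}


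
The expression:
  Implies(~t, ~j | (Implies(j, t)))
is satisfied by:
  {t: True, j: False}
  {j: False, t: False}
  {j: True, t: True}


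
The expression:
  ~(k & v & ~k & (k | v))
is always true.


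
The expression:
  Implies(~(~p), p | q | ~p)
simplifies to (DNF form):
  True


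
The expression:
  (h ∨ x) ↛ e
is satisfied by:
  {x: True, h: True, e: False}
  {x: True, e: False, h: False}
  {h: True, e: False, x: False}


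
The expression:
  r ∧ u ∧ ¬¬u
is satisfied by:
  {r: True, u: True}


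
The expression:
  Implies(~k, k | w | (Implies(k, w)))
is always true.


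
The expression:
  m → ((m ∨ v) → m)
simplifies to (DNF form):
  True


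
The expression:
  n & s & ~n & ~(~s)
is never true.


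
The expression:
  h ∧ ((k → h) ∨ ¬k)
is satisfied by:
  {h: True}


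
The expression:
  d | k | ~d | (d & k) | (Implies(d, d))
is always true.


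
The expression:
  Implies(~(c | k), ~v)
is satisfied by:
  {k: True, c: True, v: False}
  {k: True, v: False, c: False}
  {c: True, v: False, k: False}
  {c: False, v: False, k: False}
  {k: True, c: True, v: True}
  {k: True, v: True, c: False}
  {c: True, v: True, k: False}


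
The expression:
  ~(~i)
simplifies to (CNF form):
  i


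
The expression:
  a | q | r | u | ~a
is always true.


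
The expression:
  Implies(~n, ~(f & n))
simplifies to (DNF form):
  True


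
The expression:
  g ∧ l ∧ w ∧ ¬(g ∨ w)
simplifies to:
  False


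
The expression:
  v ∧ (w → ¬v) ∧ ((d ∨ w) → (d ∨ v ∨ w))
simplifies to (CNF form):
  v ∧ ¬w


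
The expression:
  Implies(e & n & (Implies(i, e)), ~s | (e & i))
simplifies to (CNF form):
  i | ~e | ~n | ~s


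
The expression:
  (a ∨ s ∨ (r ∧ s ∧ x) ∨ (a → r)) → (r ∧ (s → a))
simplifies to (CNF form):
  r ∧ (a ∨ ¬s)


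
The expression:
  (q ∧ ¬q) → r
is always true.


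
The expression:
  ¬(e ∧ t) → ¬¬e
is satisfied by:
  {e: True}


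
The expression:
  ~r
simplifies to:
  ~r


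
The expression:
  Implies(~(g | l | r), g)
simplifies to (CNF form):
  g | l | r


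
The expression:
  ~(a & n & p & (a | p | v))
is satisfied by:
  {p: False, n: False, a: False}
  {a: True, p: False, n: False}
  {n: True, p: False, a: False}
  {a: True, n: True, p: False}
  {p: True, a: False, n: False}
  {a: True, p: True, n: False}
  {n: True, p: True, a: False}


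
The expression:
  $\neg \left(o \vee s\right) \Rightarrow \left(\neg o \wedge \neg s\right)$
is always true.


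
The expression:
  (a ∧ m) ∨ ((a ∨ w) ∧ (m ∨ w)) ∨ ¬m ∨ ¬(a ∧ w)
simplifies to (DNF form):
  True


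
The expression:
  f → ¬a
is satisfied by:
  {a: False, f: False}
  {f: True, a: False}
  {a: True, f: False}


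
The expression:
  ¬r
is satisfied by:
  {r: False}


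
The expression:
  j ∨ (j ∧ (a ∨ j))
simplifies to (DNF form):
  j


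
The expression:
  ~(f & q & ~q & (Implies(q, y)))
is always true.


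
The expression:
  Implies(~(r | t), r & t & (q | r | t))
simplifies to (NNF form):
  r | t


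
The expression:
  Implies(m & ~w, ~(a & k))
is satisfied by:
  {w: True, k: False, m: False, a: False}
  {w: False, k: False, m: False, a: False}
  {w: True, a: True, k: False, m: False}
  {a: True, w: False, k: False, m: False}
  {w: True, m: True, a: False, k: False}
  {m: True, a: False, k: False, w: False}
  {w: True, a: True, m: True, k: False}
  {a: True, m: True, w: False, k: False}
  {w: True, k: True, a: False, m: False}
  {k: True, a: False, m: False, w: False}
  {w: True, a: True, k: True, m: False}
  {a: True, k: True, w: False, m: False}
  {w: True, m: True, k: True, a: False}
  {m: True, k: True, a: False, w: False}
  {w: True, a: True, m: True, k: True}


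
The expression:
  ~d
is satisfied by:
  {d: False}


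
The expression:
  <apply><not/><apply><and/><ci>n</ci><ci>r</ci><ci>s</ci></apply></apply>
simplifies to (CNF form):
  <apply><or/><apply><not/><ci>n</ci></apply><apply><not/><ci>r</ci></apply><apply><not/><ci>s</ci></apply></apply>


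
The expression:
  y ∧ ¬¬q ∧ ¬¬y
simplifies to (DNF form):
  q ∧ y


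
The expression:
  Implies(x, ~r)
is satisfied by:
  {x: False, r: False}
  {r: True, x: False}
  {x: True, r: False}


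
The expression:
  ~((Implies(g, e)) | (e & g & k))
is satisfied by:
  {g: True, e: False}


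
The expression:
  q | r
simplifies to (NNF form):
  q | r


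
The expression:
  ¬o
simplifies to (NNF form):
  ¬o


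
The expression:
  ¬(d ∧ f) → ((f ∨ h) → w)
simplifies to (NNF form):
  w ∨ (d ∧ f) ∨ (¬f ∧ ¬h)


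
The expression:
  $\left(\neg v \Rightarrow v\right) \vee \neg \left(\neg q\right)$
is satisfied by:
  {q: True, v: True}
  {q: True, v: False}
  {v: True, q: False}


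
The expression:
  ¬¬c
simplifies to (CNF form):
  c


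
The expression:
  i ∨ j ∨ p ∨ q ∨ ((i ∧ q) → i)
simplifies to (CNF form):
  True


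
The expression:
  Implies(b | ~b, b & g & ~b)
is never true.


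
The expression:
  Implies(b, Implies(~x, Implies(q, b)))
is always true.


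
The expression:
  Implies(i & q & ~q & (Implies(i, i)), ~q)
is always true.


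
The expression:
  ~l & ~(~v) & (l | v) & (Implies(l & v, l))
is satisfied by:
  {v: True, l: False}


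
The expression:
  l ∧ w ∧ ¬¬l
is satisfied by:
  {w: True, l: True}


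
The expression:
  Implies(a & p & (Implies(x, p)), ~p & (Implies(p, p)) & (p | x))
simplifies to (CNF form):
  ~a | ~p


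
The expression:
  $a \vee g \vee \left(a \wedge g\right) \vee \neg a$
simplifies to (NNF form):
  $\text{True}$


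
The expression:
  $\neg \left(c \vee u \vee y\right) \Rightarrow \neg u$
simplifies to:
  $\text{True}$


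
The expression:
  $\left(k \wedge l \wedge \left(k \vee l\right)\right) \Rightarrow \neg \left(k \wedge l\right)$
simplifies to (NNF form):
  $\neg k \vee \neg l$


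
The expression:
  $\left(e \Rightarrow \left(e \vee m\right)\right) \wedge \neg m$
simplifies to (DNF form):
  $\neg m$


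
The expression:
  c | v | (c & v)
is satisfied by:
  {c: True, v: True}
  {c: True, v: False}
  {v: True, c: False}


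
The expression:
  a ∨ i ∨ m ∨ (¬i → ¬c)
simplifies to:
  a ∨ i ∨ m ∨ ¬c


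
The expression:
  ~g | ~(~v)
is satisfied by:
  {v: True, g: False}
  {g: False, v: False}
  {g: True, v: True}


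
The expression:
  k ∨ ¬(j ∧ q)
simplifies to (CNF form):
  k ∨ ¬j ∨ ¬q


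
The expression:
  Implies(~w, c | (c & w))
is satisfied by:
  {c: True, w: True}
  {c: True, w: False}
  {w: True, c: False}


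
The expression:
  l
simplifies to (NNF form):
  l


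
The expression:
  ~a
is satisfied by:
  {a: False}


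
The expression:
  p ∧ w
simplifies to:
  p ∧ w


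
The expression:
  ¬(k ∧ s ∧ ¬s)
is always true.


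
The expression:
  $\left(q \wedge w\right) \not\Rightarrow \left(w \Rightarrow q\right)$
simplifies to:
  $\text{False}$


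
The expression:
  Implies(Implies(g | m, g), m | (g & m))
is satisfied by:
  {m: True}


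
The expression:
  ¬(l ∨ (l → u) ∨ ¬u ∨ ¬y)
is never true.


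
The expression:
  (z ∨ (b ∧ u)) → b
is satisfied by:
  {b: True, z: False}
  {z: False, b: False}
  {z: True, b: True}


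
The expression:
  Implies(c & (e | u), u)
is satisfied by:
  {u: True, c: False, e: False}
  {c: False, e: False, u: False}
  {e: True, u: True, c: False}
  {e: True, c: False, u: False}
  {u: True, c: True, e: False}
  {c: True, u: False, e: False}
  {e: True, c: True, u: True}


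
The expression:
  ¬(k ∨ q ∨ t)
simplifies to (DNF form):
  ¬k ∧ ¬q ∧ ¬t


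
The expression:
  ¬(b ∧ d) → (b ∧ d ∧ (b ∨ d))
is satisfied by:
  {b: True, d: True}


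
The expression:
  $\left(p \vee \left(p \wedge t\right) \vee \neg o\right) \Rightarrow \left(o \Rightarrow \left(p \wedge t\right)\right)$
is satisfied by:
  {t: True, p: False, o: False}
  {p: False, o: False, t: False}
  {t: True, o: True, p: False}
  {o: True, p: False, t: False}
  {t: True, p: True, o: False}
  {p: True, t: False, o: False}
  {t: True, o: True, p: True}


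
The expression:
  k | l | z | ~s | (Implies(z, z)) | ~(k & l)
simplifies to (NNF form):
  True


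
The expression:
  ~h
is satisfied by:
  {h: False}


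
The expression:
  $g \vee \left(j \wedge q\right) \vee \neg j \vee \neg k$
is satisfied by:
  {q: True, g: True, k: False, j: False}
  {q: True, k: False, g: False, j: False}
  {g: True, q: False, k: False, j: False}
  {q: False, k: False, g: False, j: False}
  {j: True, q: True, g: True, k: False}
  {j: True, q: True, k: False, g: False}
  {j: True, g: True, q: False, k: False}
  {j: True, q: False, k: False, g: False}
  {q: True, k: True, g: True, j: False}
  {q: True, k: True, j: False, g: False}
  {k: True, g: True, j: False, q: False}
  {k: True, j: False, g: False, q: False}
  {q: True, k: True, j: True, g: True}
  {q: True, k: True, j: True, g: False}
  {k: True, j: True, g: True, q: False}


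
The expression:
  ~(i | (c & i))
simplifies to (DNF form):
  ~i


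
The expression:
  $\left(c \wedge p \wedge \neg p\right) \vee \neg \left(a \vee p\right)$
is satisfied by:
  {p: False, a: False}


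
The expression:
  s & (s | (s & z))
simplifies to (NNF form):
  s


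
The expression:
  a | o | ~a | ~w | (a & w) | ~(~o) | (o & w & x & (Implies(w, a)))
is always true.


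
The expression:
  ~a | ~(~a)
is always true.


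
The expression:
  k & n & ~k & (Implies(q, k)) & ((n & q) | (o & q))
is never true.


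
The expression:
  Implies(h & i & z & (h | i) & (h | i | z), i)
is always true.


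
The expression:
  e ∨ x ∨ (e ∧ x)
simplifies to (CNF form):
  e ∨ x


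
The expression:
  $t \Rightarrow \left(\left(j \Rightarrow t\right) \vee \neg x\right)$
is always true.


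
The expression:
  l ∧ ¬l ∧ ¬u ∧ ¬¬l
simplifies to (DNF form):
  False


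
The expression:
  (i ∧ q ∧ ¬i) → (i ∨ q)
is always true.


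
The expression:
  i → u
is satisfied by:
  {u: True, i: False}
  {i: False, u: False}
  {i: True, u: True}


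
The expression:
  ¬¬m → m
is always true.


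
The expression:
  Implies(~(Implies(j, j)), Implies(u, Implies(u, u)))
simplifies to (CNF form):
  True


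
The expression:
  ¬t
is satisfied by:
  {t: False}


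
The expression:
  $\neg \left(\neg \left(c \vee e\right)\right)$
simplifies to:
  $c \vee e$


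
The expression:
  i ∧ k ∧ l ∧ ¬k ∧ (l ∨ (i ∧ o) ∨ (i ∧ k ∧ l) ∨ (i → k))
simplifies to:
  False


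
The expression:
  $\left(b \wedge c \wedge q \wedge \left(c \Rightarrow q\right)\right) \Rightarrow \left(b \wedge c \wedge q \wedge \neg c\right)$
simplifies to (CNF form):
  $\neg b \vee \neg c \vee \neg q$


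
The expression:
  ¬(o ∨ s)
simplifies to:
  ¬o ∧ ¬s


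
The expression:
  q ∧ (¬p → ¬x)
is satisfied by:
  {p: True, q: True, x: False}
  {q: True, x: False, p: False}
  {x: True, p: True, q: True}


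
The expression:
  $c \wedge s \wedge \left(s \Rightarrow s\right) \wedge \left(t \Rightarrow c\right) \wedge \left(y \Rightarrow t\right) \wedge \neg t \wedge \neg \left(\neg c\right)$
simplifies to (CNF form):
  $c \wedge s \wedge \neg t \wedge \neg y$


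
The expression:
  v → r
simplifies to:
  r ∨ ¬v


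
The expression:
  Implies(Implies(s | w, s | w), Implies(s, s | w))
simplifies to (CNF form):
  True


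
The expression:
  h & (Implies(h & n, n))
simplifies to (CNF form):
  h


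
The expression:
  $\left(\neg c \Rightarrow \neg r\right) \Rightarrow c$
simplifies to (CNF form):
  $c \vee r$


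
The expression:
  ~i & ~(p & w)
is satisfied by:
  {p: False, i: False, w: False}
  {w: True, p: False, i: False}
  {p: True, w: False, i: False}


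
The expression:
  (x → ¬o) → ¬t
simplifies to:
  (o ∧ x) ∨ ¬t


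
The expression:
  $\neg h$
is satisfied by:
  {h: False}


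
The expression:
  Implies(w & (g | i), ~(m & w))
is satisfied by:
  {g: False, w: False, m: False, i: False}
  {i: True, g: False, w: False, m: False}
  {g: True, i: False, w: False, m: False}
  {i: True, g: True, w: False, m: False}
  {m: True, i: False, g: False, w: False}
  {i: True, m: True, g: False, w: False}
  {m: True, g: True, i: False, w: False}
  {i: True, m: True, g: True, w: False}
  {w: True, m: False, g: False, i: False}
  {w: True, i: True, m: False, g: False}
  {w: True, g: True, m: False, i: False}
  {i: True, w: True, g: True, m: False}
  {w: True, m: True, i: False, g: False}


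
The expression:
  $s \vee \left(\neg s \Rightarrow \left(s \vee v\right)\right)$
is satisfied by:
  {v: True, s: True}
  {v: True, s: False}
  {s: True, v: False}


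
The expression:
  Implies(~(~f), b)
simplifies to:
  b | ~f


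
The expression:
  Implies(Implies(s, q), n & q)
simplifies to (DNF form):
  (n & q) | (s & ~q)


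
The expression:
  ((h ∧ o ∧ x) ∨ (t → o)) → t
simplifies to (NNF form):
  t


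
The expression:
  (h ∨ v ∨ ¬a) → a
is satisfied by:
  {a: True}


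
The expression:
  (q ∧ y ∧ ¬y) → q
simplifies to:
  True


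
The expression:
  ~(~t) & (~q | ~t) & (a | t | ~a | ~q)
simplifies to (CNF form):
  t & ~q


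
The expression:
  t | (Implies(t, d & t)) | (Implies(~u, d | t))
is always true.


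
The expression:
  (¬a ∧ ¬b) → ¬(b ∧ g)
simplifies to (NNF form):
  True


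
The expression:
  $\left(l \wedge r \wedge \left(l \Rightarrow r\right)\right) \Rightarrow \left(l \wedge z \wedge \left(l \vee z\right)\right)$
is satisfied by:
  {z: True, l: False, r: False}
  {l: False, r: False, z: False}
  {r: True, z: True, l: False}
  {r: True, l: False, z: False}
  {z: True, l: True, r: False}
  {l: True, z: False, r: False}
  {r: True, l: True, z: True}


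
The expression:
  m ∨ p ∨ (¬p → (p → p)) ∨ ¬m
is always true.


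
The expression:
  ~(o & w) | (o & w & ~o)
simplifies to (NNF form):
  ~o | ~w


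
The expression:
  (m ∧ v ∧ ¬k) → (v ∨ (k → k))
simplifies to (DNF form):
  True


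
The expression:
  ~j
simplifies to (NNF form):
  ~j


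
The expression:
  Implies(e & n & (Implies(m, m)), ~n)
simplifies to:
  ~e | ~n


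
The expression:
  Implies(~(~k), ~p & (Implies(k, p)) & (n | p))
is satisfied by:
  {k: False}


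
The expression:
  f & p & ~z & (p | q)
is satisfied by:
  {p: True, f: True, z: False}


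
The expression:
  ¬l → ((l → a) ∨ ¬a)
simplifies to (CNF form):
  True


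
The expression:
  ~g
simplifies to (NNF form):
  ~g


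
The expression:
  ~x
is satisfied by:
  {x: False}


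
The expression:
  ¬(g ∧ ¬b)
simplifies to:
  b ∨ ¬g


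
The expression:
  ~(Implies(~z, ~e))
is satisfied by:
  {e: True, z: False}


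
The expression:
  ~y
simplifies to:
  ~y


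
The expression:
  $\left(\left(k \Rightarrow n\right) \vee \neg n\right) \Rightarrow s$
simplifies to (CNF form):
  $s$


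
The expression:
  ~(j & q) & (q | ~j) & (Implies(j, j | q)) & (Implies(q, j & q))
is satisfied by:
  {q: False, j: False}


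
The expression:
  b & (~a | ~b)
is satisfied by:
  {b: True, a: False}


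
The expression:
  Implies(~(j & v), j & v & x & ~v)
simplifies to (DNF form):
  j & v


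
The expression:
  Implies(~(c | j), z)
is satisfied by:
  {z: True, c: True, j: True}
  {z: True, c: True, j: False}
  {z: True, j: True, c: False}
  {z: True, j: False, c: False}
  {c: True, j: True, z: False}
  {c: True, j: False, z: False}
  {j: True, c: False, z: False}


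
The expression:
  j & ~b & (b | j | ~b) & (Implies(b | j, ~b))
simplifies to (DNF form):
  j & ~b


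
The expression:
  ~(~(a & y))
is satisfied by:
  {a: True, y: True}


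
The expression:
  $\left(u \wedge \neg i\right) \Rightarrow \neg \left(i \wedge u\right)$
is always true.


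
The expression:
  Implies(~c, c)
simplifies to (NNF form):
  c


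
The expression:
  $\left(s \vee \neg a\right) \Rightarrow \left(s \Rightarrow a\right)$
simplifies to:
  $a \vee \neg s$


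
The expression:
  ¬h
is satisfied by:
  {h: False}


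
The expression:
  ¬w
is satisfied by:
  {w: False}


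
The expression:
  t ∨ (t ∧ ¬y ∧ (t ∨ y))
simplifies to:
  t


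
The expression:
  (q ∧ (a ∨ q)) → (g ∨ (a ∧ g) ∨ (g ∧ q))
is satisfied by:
  {g: True, q: False}
  {q: False, g: False}
  {q: True, g: True}


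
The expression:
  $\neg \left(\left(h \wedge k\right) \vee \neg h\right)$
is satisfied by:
  {h: True, k: False}


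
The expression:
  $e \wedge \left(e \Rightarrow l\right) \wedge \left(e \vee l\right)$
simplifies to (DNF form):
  $e \wedge l$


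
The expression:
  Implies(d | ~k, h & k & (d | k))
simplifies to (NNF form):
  k & (h | ~d)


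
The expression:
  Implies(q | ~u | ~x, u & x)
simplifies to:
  u & x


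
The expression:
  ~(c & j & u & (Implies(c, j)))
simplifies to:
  ~c | ~j | ~u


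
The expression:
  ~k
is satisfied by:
  {k: False}


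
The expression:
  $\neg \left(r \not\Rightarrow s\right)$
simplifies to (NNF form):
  $s \vee \neg r$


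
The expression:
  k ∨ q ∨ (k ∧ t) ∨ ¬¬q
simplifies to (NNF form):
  k ∨ q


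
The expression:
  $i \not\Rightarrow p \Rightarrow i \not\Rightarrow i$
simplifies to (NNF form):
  $p \vee \neg i$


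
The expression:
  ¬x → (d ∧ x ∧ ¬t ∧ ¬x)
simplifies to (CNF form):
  x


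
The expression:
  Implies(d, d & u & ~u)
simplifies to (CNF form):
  ~d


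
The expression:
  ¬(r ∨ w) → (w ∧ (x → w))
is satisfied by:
  {r: True, w: True}
  {r: True, w: False}
  {w: True, r: False}


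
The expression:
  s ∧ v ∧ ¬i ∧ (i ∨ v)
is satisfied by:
  {s: True, v: True, i: False}


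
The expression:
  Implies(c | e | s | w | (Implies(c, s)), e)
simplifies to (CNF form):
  e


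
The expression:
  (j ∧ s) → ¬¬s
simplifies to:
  True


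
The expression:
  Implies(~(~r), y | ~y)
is always true.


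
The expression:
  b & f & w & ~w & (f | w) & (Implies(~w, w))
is never true.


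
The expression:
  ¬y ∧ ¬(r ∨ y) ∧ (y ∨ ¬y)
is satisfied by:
  {y: False, r: False}


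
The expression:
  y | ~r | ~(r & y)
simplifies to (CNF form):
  True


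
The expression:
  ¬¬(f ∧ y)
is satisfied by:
  {f: True, y: True}


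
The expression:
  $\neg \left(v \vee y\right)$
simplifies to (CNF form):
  $\neg v \wedge \neg y$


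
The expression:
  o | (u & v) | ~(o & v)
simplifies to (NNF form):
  True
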